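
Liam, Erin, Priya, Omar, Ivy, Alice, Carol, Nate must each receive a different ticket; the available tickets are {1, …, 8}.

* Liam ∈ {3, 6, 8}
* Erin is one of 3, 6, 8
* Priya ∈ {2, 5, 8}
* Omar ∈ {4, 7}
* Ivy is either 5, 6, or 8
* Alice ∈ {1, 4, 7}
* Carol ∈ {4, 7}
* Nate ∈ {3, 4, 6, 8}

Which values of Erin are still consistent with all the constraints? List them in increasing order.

Among the 8 variables, 1 fits only Alice (and all 8 values in {1, 2, 3, 4, 5, 6, 7, 8} must be used), so Alice = 1.
The 7 still-open variables together cover exactly {2, 3, 4, 5, 6, 7, 8} — 7 values for 7 variables — and 2 appears only in Priya's list, so Priya = 2.
The 6 still-open variables together cover exactly {3, 4, 5, 6, 7, 8} — 6 values for 6 variables — and 5 appears only in Ivy's list, so Ivy = 5.
The 2 variables Omar and Carol are confined to {4, 7}, which locks those values in; drop them from Nate.
No further eliminations apply; Erin can still be any of 3, 6, 8.

3, 6, 8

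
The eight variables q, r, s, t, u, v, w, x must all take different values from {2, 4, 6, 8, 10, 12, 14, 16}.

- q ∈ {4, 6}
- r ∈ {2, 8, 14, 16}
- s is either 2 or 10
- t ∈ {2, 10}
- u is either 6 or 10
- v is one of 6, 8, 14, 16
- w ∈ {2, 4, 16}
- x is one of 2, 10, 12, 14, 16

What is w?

16

The 8 variables draw from only 8 values {2, 4, 6, 8, 10, 12, 14, 16}, so each is used; only x can be 12, hence x = 12.
The 2 variables s and t are confined to {2, 10}, which locks those values in; drop them from r, u, w.
u's domain is down to {6}, so u = 6. Eliminate 6 elsewhere: q, v.
q must be 4 (only option left). Remove 4 from w.
So w = 16.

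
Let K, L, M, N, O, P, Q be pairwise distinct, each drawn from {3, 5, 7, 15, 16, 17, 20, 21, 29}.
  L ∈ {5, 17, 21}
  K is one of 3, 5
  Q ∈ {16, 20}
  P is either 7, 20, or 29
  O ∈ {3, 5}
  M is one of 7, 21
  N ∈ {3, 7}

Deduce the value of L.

17

K and O between them cover only {3, 5} — a naked pair. Remove those values from L, N.
N's domain is down to {7}, so N = 7. So M, P can't be 7.
M must be 21 (only option left). Strike 21 from L.
So L = 17.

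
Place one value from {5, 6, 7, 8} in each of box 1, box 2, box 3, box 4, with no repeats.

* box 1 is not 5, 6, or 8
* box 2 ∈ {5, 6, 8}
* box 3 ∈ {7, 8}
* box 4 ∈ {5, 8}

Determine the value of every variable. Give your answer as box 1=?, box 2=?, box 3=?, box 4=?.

box 1=7, box 2=6, box 3=8, box 4=5

box 1 must be 7 (only option left). Strike 7 from box 3.
That leaves box 3 = 8. Strike 8 from box 2, box 4.
box 4 has just one choice, so box 4 = 5. Eliminate 5 elsewhere: box 2.
box 2 has just one choice, so box 2 = 6.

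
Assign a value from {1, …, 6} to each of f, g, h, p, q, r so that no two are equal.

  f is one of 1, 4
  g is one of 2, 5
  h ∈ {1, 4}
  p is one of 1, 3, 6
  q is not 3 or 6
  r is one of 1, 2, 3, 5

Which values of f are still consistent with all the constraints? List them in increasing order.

1, 4

Among the 6 variables, 6 fits only p (and all 6 values in {1, 2, 3, 4, 5, 6} must be used), so p = 6.
Among the 5 still-open variables, 3 fits only r (and all 5 values in {1, 2, 3, 4, 5} must be used), so r = 3.
The 2 variables f and h are confined to {1, 4}, which locks those values in; drop them from q.
No further eliminations apply; f can still be any of 1, 4.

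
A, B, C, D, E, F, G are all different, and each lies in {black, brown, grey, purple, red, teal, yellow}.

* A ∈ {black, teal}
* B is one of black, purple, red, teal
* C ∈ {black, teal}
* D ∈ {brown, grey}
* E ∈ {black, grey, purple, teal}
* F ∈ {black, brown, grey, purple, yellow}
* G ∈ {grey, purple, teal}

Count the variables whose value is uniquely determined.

3

Among the 7 variables, red fits only B (and all 7 values in {black, brown, grey, purple, red, teal, yellow} must be used), so B = red.
Among the 6 still-open variables, yellow fits only F (and all 6 values in {black, brown, grey, purple, teal, yellow} must be used), so F = yellow.
The 5 still-open variables together cover exactly {black, brown, grey, purple, teal} — 5 values for 5 variables — and brown appears only in D's list, so D = brown.
A and C between them cover only {black, teal} — a naked pair. Remove those values from E, G.
Determined: B=red, D=brown, F=yellow. The other variables each still have more than one consistent value. That makes 3.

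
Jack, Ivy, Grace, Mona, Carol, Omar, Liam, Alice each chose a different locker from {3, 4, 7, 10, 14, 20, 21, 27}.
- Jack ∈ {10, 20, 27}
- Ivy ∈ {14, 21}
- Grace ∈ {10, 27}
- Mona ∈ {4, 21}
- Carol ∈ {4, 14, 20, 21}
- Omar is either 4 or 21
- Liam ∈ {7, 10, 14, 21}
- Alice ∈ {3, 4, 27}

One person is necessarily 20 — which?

Carol

The 8 variables together cover exactly {3, 4, 7, 10, 14, 20, 21, 27} — 8 values for 8 variables — and 3 appears only in Alice's list, so Alice = 3.
The 7 still-open variables together cover exactly {4, 7, 10, 14, 20, 21, 27} — 7 values for 7 variables — and 7 appears only in Liam's list, so Liam = 7.
Mona and Omar share exactly the 2 values {4, 21}; by pigeonhole those values go to them, so strike 4, 21 from Ivy, Carol.
Ivy must be 14 (only option left). So Carol can't be 14.
So 20 goes to Carol.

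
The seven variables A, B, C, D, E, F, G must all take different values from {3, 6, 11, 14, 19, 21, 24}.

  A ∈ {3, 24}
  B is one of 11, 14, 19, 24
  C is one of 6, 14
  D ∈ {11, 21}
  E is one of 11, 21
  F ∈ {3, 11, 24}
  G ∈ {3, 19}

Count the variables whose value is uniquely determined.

3

The 7 variables draw from only 7 values {3, 6, 11, 14, 19, 21, 24}, so each is used; only C can be 6, hence C = 6.
The 6 still-open variables draw from only 6 values {3, 11, 14, 19, 21, 24}, so each is used; only B can be 14, hence B = 14.
The 5 still-open variables draw from only 5 values {3, 11, 19, 21, 24}, so each is used; only G can be 19, hence G = 19.
D and E share exactly the 2 values {11, 21}; by pigeonhole those values go to them, so strike 11, 21 from F.
Determined: B=14, C=6, G=19. The other variables each still have more than one consistent value. That makes 3.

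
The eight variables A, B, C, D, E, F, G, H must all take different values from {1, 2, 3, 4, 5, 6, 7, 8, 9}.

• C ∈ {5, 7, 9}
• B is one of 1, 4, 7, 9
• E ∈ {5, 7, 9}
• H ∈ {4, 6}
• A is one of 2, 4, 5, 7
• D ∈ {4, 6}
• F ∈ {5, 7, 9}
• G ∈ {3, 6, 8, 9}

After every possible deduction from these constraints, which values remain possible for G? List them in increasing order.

D and H between them cover only {4, 6} — a naked pair. Remove those values from A, B, G.
The 3 variables C, E, F are confined to {5, 7, 9}, which locks those values in; drop them from A, B, G.
A's domain is down to {2}, so A = 2.
B must be 1 (only option left).
No further eliminations apply; G can still be any of 3, 8.

3, 8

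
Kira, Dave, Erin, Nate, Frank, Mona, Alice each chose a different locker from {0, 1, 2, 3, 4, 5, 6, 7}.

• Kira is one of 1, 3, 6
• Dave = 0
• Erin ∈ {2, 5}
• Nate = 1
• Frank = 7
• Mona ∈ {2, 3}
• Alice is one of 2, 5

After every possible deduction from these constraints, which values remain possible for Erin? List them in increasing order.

Dave must be 0 (only option left).
Nate has just one choice, so Nate = 1. Remove 1 from Kira.
Frank must be 7 (only option left).
The 4 still-open variables draw from only 4 values {2, 3, 5, 6}, so each is used; only Kira can be 6, hence Kira = 6.
The 3 still-open variables draw from only 3 values {2, 3, 5}, so each is used; only Mona can be 3, hence Mona = 3.
No further eliminations apply; Erin can still be any of 2, 5.

2, 5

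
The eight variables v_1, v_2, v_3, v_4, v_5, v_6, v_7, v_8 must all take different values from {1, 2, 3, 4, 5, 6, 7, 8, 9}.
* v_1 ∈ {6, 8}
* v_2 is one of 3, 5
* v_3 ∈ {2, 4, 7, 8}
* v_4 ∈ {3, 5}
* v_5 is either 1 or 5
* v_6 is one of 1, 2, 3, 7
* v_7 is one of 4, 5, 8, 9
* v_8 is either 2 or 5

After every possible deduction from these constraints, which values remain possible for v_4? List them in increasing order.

v_2 and v_4 between them cover only {3, 5} — a naked pair. Remove those values from v_5, v_6, v_7, v_8.
v_5 has just one choice, so v_5 = 1. Eliminate 1 elsewhere: v_6.
v_8 has just one choice, so v_8 = 2. So v_3, v_6 can't be 2.
That leaves v_6 = 7. So v_3 can't be 7.
No further eliminations apply; v_4 can still be any of 3, 5.

3, 5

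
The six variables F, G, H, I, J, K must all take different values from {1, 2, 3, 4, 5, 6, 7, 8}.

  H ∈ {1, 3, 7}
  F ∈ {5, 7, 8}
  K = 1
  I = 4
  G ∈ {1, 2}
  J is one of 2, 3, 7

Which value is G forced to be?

2

I has just one choice, so I = 4.
That leaves K = 1. Remove 1 from G, H.
So G = 2.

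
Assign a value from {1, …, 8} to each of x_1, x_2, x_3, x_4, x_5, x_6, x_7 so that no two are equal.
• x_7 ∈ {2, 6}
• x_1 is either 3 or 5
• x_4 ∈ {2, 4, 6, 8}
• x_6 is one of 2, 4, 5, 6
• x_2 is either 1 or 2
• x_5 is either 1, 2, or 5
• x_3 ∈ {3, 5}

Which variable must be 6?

Among the 7 variables, 8 fits only x_4 (and all 7 values in {1, 2, 3, 4, 5, 6, 8} must be used), so x_4 = 8.
Among the 6 still-open variables, 4 fits only x_6 (and all 6 values in {1, 2, 3, 4, 5, 6} must be used), so x_6 = 4.
The 5 still-open variables draw from only 5 values {1, 2, 3, 5, 6}, so each is used; only x_7 can be 6, hence x_7 = 6.

x_7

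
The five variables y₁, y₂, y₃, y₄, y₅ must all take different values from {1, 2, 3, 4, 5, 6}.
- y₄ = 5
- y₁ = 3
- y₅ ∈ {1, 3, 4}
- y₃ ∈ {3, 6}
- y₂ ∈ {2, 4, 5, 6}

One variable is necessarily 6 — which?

y₁'s domain is down to {3}, so y₁ = 3. Remove 3 from y₃, y₅.
So 6 goes to y₃.

y₃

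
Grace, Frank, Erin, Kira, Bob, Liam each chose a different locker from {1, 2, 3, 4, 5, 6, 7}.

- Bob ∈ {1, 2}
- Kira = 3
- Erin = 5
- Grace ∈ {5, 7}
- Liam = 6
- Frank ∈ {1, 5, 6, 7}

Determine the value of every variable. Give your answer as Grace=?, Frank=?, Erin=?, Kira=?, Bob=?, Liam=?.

Erin has just one choice, so Erin = 5. Strike 5 from Grace, Frank.
Kira's domain is down to {3}, so Kira = 3.
That leaves Liam = 6. So Frank can't be 6.
Grace's domain is down to {7}, so Grace = 7. Remove 7 from Frank.
That leaves Frank = 1. Remove 1 from Bob.
Bob's domain is down to {2}, so Bob = 2.

Grace=7, Frank=1, Erin=5, Kira=3, Bob=2, Liam=6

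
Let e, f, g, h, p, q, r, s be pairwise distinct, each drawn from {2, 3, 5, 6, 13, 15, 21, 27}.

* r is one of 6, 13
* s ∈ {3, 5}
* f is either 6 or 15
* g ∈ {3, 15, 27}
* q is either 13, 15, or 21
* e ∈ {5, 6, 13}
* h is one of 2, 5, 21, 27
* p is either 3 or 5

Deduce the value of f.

15

The 8 variables together cover exactly {2, 3, 5, 6, 13, 15, 21, 27} — 8 values for 8 variables — and 2 appears only in h's list, so h = 2.
The 7 still-open variables draw from only 7 values {3, 5, 6, 13, 15, 21, 27}, so each is used; only q can be 21, hence q = 21.
The 6 still-open variables together cover exactly {3, 5, 6, 13, 15, 27} — 6 values for 6 variables — and 27 appears only in g's list, so g = 27.
The 5 still-open variables together cover exactly {3, 5, 6, 13, 15} — 5 values for 5 variables — and 15 appears only in f's list, so f = 15.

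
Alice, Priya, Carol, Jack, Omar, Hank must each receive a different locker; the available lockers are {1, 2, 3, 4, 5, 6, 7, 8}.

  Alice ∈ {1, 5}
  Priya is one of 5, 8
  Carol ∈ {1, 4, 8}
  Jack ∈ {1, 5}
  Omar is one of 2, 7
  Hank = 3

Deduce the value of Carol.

4

Hank must be 3 (only option left).
Alice and Jack share exactly the 2 values {1, 5}; by pigeonhole those values go to them, so strike 1, 5 from Priya, Carol.
Priya must be 8 (only option left). So Carol can't be 8.
So Carol = 4.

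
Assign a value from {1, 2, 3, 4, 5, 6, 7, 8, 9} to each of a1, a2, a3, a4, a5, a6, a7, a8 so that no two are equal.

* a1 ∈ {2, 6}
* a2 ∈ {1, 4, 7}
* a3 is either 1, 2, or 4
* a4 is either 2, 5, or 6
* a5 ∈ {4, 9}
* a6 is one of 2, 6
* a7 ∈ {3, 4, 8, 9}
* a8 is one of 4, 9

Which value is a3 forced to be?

1

a1 and a6 between them cover only {2, 6} — a naked pair. Remove those values from a3, a4.
a4 must be 5 (only option left).
a5 and a8 between them cover only {4, 9} — a naked pair. Remove those values from a2, a3, a7.
So a3 = 1.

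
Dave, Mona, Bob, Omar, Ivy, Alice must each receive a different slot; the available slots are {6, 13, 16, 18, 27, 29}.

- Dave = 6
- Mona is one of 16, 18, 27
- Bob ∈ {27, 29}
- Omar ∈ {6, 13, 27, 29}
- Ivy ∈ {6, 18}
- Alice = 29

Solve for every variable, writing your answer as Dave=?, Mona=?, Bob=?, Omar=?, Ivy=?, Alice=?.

Dave=6, Mona=16, Bob=27, Omar=13, Ivy=18, Alice=29

Dave's domain is down to {6}, so Dave = 6. Remove 6 from Omar, Ivy.
Ivy has just one choice, so Ivy = 18. Eliminate 18 elsewhere: Mona.
That leaves Alice = 29. So Bob, Omar can't be 29.
That leaves Bob = 27. So Mona, Omar can't be 27.
Omar has just one choice, so Omar = 13.
Mona has just one choice, so Mona = 16.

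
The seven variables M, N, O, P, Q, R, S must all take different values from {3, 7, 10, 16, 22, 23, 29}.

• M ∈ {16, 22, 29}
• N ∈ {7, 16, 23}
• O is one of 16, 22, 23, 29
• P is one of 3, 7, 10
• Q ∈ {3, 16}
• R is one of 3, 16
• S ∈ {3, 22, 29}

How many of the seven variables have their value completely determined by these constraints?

The 7 variables together cover exactly {3, 7, 10, 16, 22, 23, 29} — 7 values for 7 variables — and 10 appears only in P's list, so P = 10.
The 6 still-open variables draw from only 6 values {3, 7, 16, 22, 23, 29}, so each is used; only N can be 7, hence N = 7.
The 5 still-open variables draw from only 5 values {3, 16, 22, 23, 29}, so each is used; only O can be 23, hence O = 23.
Q and R share exactly the 2 values {3, 16}; by pigeonhole those values go to them, so strike 3, 16 from M, S.
Determined: N=7, O=23, P=10. The other variables each still have more than one consistent value. That makes 3.

3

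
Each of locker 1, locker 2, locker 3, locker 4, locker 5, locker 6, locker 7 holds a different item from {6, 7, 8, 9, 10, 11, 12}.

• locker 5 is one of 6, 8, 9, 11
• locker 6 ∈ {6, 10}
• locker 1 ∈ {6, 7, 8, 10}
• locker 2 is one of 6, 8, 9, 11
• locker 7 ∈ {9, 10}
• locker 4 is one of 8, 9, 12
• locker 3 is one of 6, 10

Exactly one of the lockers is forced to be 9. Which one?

locker 7

The 7 variables together cover exactly {6, 7, 8, 9, 10, 11, 12} — 7 values for 7 variables — and 7 appears only in locker 1's list, so locker 1 = 7.
The 6 still-open variables draw from only 6 values {6, 8, 9, 10, 11, 12}, so each is used; only locker 4 can be 12, hence locker 4 = 12.
locker 3 and locker 6 share exactly the 2 values {6, 10}; by pigeonhole those values go to them, so strike 6, 10 from locker 2, locker 5, locker 7.
So 9 goes to locker 7.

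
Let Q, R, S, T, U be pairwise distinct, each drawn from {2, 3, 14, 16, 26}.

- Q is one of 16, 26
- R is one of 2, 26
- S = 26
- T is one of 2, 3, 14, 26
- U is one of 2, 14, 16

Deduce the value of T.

3

S must be 26 (only option left). Strike 26 from Q, R, T.
That leaves Q = 16. Eliminate 16 elsewhere: U.
That leaves R = 2. So T, U can't be 2.
U must be 14 (only option left). Strike 14 from T.
So T = 3.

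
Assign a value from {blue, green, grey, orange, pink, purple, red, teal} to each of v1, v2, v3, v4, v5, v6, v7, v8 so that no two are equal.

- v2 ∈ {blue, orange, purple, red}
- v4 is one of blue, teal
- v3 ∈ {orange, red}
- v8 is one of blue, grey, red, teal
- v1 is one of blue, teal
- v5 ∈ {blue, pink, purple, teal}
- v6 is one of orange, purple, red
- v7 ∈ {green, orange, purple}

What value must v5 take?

pink

The 8 variables together cover exactly {blue, green, grey, orange, pink, purple, red, teal} — 8 values for 8 variables — and green appears only in v7's list, so v7 = green.
Among the 7 still-open variables, grey fits only v8 (and all 7 values in {blue, grey, orange, pink, purple, red, teal} must be used), so v8 = grey.
Among the 6 still-open variables, pink fits only v5 (and all 6 values in {blue, orange, pink, purple, red, teal} must be used), so v5 = pink.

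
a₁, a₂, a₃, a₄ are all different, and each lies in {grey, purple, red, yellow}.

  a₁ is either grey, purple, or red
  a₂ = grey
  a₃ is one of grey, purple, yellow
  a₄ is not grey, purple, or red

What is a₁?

red

a₂ must be grey (only option left). So a₁, a₃ can't be grey.
a₄ must be yellow (only option left). Eliminate yellow elsewhere: a₃.
a₃'s domain is down to {purple}, so a₃ = purple. Eliminate purple elsewhere: a₁.
So a₁ = red.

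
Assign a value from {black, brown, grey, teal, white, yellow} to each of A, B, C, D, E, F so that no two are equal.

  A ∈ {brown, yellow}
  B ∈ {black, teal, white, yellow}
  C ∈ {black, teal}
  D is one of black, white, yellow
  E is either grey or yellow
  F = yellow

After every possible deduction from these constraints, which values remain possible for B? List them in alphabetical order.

F must be yellow (only option left). Eliminate yellow elsewhere: A, B, D, E.
A has just one choice, so A = brown.
E has just one choice, so E = grey.
No further eliminations apply; B can still be any of black, teal, white.

black, teal, white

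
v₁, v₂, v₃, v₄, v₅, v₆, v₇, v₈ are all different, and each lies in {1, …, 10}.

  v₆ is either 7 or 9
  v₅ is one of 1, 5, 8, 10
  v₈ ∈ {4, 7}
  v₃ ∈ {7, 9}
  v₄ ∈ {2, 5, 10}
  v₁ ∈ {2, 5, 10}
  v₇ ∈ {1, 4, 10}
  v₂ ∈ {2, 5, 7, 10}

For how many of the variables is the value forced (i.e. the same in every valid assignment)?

3

The 8 variables together cover exactly {1, 2, 4, 5, 7, 8, 9, 10} — 8 values for 8 variables — and 8 appears only in v₅'s list, so v₅ = 8.
The 7 still-open variables draw from only 7 values {1, 2, 4, 5, 7, 9, 10}, so each is used; only v₇ can be 1, hence v₇ = 1.
The 6 still-open variables draw from only 6 values {2, 4, 5, 7, 9, 10}, so each is used; only v₈ can be 4, hence v₈ = 4.
The 2 variables v₃ and v₆ are confined to {7, 9}, which locks those values in; drop them from v₂.
Determined: v₅=8, v₇=1, v₈=4. The other variables each still have more than one consistent value. That makes 3.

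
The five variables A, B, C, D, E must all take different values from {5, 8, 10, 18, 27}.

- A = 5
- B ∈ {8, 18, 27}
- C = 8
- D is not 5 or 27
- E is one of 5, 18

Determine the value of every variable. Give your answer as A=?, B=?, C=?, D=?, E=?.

A=5, B=27, C=8, D=10, E=18

A's domain is down to {5}, so A = 5. So E can't be 5.
C must be 8 (only option left). Eliminate 8 elsewhere: B, D.
E must be 18 (only option left). Remove 18 from B, D.
B must be 27 (only option left).
D has just one choice, so D = 10.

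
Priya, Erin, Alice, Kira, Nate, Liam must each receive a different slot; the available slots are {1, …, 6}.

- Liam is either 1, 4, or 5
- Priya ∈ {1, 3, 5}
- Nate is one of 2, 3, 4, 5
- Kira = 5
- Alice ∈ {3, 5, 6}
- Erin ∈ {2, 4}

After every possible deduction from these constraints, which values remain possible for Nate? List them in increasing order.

Kira has just one choice, so Kira = 5. Strike 5 from Priya, Alice, Nate, Liam.
The 5 still-open variables together cover exactly {1, 2, 3, 4, 6} — 5 values for 5 variables — and 6 appears only in Alice's list, so Alice = 6.
No further eliminations apply; Nate can still be any of 2, 3, 4.

2, 3, 4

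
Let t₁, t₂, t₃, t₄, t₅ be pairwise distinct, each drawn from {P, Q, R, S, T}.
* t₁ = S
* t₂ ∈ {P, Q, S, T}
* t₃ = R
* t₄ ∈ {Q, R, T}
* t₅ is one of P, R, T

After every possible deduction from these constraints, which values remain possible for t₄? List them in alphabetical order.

Q, T

t₁ has just one choice, so t₁ = S. Strike S from t₂.
t₃ has just one choice, so t₃ = R. Remove R from t₄, t₅.
No further eliminations apply; t₄ can still be any of Q, T.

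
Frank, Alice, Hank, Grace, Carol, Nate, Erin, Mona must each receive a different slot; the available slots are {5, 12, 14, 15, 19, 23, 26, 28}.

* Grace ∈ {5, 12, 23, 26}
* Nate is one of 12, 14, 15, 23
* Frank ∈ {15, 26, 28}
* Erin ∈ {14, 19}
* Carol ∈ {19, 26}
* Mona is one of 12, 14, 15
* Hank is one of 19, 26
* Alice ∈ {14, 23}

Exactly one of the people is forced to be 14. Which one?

Among the 8 variables, 5 fits only Grace (and all 8 values in {5, 12, 14, 15, 19, 23, 26, 28} must be used), so Grace = 5.
The 7 still-open variables together cover exactly {12, 14, 15, 19, 23, 26, 28} — 7 values for 7 variables — and 28 appears only in Frank's list, so Frank = 28.
The 2 variables Hank and Carol are confined to {19, 26}, which locks those values in; drop them from Erin.
So 14 goes to Erin.

Erin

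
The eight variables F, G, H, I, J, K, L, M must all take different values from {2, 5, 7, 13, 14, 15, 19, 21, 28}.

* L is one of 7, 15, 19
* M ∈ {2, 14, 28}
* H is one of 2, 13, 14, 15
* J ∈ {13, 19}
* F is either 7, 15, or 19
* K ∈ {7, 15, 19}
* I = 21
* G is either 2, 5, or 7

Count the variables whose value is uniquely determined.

I has just one choice, so I = 21.
F, K, L share exactly the 3 values {7, 15, 19}; by pigeonhole those values go to them, so strike 7, 15, 19 from G, H, J.
J must be 13 (only option left). Remove 13 from H.
Determined: I=21, J=13. The other variables each still have more than one consistent value. That makes 2.

2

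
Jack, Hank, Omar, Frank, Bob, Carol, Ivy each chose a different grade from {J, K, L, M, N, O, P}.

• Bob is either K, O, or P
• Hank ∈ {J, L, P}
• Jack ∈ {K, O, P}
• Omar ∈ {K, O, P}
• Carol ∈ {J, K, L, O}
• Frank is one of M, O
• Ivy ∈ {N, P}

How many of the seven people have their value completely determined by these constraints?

The 7 variables together cover exactly {J, K, L, M, N, O, P} — 7 values for 7 variables — and M appears only in Frank's list, so Frank = M.
The 6 still-open variables draw from only 6 values {J, K, L, N, O, P}, so each is used; only Ivy can be N, hence Ivy = N.
Jack, Omar, Bob share exactly the 3 values {K, O, P}; by pigeonhole those values go to them, so strike K, O, P from Hank, Carol.
Determined: Frank=M, Ivy=N. The other people each still have more than one consistent value. That makes 2.

2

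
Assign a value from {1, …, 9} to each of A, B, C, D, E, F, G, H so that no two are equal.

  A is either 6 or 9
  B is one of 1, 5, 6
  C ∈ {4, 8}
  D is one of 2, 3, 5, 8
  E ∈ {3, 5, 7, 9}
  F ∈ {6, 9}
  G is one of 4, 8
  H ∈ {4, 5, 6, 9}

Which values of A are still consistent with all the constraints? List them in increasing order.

6, 9

A and F share exactly the 2 values {6, 9}; by pigeonhole those values go to them, so strike 6, 9 from B, E, H.
The 2 variables C and G are confined to {4, 8}, which locks those values in; drop them from D, H.
That leaves H = 5. Remove 5 from B, D, E.
That leaves B = 1.
No further eliminations apply; A can still be any of 6, 9.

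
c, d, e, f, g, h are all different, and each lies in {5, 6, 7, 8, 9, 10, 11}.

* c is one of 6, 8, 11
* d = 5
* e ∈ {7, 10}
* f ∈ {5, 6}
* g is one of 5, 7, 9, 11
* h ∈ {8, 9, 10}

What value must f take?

d's domain is down to {5}, so d = 5. Remove 5 from f, g.
So f = 6.

6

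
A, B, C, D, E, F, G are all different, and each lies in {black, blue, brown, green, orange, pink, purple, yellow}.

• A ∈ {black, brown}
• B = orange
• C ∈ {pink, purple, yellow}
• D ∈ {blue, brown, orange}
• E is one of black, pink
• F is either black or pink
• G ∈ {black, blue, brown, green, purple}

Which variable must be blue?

D

B has just one choice, so B = orange. Strike orange from D.
E and F between them cover only {black, pink} — a naked pair. Remove those values from A, C, G.
A has just one choice, so A = brown. Remove brown from D, G.
So blue goes to D.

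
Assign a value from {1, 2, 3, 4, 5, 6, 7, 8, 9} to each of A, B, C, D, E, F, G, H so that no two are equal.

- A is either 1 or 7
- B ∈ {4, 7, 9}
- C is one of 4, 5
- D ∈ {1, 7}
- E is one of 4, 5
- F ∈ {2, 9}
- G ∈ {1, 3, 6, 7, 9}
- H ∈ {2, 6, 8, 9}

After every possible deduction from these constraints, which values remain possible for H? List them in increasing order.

6, 8

The 2 variables A and D are confined to {1, 7}, which locks those values in; drop them from B, G.
C and E between them cover only {4, 5} — a naked pair. Remove those values from B.
B's domain is down to {9}, so B = 9. Strike 9 from F, G, H.
F has just one choice, so F = 2. Remove 2 from H.
No further eliminations apply; H can still be any of 6, 8.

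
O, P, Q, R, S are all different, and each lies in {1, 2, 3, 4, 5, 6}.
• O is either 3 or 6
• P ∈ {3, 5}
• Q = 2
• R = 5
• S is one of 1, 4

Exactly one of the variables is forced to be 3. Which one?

Q's domain is down to {2}, so Q = 2.
R has just one choice, so R = 5. Remove 5 from P.
So 3 goes to P.

P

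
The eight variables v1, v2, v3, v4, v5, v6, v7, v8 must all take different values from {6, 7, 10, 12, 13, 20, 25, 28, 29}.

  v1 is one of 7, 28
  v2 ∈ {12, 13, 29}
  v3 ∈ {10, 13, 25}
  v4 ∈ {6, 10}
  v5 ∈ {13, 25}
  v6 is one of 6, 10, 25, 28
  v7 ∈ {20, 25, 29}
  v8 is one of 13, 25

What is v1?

The 2 variables v5 and v8 are confined to {13, 25}, which locks those values in; drop them from v2, v3, v6, v7.
v3 has just one choice, so v3 = 10. Remove 10 from v4, v6.
v4 must be 6 (only option left). Strike 6 from v6.
v6's domain is down to {28}, so v6 = 28. Strike 28 from v1.
So v1 = 7.

7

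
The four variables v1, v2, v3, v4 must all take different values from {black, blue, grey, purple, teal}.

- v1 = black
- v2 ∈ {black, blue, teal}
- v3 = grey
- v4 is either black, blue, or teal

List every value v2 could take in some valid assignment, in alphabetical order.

blue, teal

v1's domain is down to {black}, so v1 = black. So v2, v4 can't be black.
v3 has just one choice, so v3 = grey.
No further eliminations apply; v2 can still be any of blue, teal.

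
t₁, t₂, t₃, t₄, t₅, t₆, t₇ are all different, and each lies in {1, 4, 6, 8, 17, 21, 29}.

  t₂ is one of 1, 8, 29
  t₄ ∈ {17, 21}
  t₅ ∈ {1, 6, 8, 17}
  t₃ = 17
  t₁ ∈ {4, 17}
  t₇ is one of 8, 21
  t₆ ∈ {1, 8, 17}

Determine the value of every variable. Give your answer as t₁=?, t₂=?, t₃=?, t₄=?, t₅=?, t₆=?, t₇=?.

t₁=4, t₂=29, t₃=17, t₄=21, t₅=6, t₆=1, t₇=8

t₃ must be 17 (only option left). So t₁, t₄, t₅, t₆ can't be 17.
That leaves t₄ = 21. Eliminate 21 elsewhere: t₇.
t₇ must be 8 (only option left). So t₂, t₅, t₆ can't be 8.
t₁ has just one choice, so t₁ = 4.
t₆'s domain is down to {1}, so t₆ = 1. So t₂, t₅ can't be 1.
t₂ has just one choice, so t₂ = 29.
t₅ has just one choice, so t₅ = 6.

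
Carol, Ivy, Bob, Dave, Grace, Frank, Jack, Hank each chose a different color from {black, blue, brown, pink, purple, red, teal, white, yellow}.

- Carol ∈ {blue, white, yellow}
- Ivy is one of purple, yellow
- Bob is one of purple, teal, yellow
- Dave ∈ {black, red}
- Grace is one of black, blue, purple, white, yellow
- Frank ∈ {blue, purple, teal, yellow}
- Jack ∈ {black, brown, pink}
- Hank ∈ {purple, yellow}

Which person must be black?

The 2 variables Ivy and Hank are confined to {purple, yellow}, which locks those values in; drop them from Carol, Bob, Grace, Frank.
That leaves Bob = teal. Strike teal from Frank.
Frank has just one choice, so Frank = blue. Eliminate blue elsewhere: Carol, Grace.
That leaves Carol = white. Strike white from Grace.
So black goes to Grace.

Grace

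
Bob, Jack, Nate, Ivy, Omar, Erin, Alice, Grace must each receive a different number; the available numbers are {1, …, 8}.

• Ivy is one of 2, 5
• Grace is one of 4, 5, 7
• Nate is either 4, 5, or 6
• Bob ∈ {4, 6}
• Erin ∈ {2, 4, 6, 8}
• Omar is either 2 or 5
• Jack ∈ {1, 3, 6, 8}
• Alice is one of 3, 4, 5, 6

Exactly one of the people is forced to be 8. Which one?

Erin

Among the 8 variables, 1 fits only Jack (and all 8 values in {1, 2, 3, 4, 5, 6, 7, 8} must be used), so Jack = 1.
Among the 7 still-open variables, 3 fits only Alice (and all 7 values in {2, 3, 4, 5, 6, 7, 8} must be used), so Alice = 3.
The 6 still-open variables together cover exactly {2, 4, 5, 6, 7, 8} — 6 values for 6 variables — and 7 appears only in Grace's list, so Grace = 7.
Among the 5 still-open variables, 8 fits only Erin (and all 5 values in {2, 4, 5, 6, 8} must be used), so Erin = 8.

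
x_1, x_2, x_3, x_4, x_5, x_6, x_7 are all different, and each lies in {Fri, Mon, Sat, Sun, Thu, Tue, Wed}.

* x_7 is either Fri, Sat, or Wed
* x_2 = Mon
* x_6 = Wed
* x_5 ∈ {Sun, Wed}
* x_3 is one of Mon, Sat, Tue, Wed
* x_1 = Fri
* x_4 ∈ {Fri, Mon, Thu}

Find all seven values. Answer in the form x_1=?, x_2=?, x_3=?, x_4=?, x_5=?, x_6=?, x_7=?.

x_1=Fri, x_2=Mon, x_3=Tue, x_4=Thu, x_5=Sun, x_6=Wed, x_7=Sat

x_1 must be Fri (only option left). Remove Fri from x_4, x_7.
x_2 has just one choice, so x_2 = Mon. Remove Mon from x_3, x_4.
x_4's domain is down to {Thu}, so x_4 = Thu.
That leaves x_6 = Wed. Eliminate Wed elsewhere: x_3, x_5, x_7.
x_7 must be Sat (only option left). Strike Sat from x_3.
x_3 has just one choice, so x_3 = Tue.
That leaves x_5 = Sun.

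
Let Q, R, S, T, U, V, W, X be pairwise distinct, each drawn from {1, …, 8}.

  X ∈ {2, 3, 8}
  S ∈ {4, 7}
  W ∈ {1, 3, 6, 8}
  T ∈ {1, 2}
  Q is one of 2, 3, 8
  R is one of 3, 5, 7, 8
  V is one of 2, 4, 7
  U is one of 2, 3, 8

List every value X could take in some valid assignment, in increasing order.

The 8 variables draw from only 8 values {1, 2, 3, 4, 5, 6, 7, 8}, so each is used; only R can be 5, hence R = 5.
The 7 still-open variables together cover exactly {1, 2, 3, 4, 6, 7, 8} — 7 values for 7 variables — and 6 appears only in W's list, so W = 6.
The 6 still-open variables together cover exactly {1, 2, 3, 4, 7, 8} — 6 values for 6 variables — and 1 appears only in T's list, so T = 1.
Q, U, X share exactly the 3 values {2, 3, 8}; by pigeonhole those values go to them, so strike 2, 3, 8 from V.
No further eliminations apply; X can still be any of 2, 3, 8.

2, 3, 8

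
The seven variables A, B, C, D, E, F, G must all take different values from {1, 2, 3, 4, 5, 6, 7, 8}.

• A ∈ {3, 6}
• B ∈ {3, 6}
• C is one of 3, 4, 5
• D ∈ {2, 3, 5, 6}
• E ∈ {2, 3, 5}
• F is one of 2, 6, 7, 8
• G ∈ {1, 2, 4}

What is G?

A and B between them cover only {3, 6} — a naked pair. Remove those values from C, D, E, F.
The 2 variables D and E are confined to {2, 5}, which locks those values in; drop them from C, F, G.
C must be 4 (only option left). So G can't be 4.
So G = 1.

1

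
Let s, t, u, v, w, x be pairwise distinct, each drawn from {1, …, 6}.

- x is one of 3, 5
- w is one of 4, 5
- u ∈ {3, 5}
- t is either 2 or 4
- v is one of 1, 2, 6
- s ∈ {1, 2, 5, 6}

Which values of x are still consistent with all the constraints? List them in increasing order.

3, 5

u and x between them cover only {3, 5} — a naked pair. Remove those values from s, w.
w must be 4 (only option left). So t can't be 4.
t's domain is down to {2}, so t = 2. Remove 2 from s, v.
No further eliminations apply; x can still be any of 3, 5.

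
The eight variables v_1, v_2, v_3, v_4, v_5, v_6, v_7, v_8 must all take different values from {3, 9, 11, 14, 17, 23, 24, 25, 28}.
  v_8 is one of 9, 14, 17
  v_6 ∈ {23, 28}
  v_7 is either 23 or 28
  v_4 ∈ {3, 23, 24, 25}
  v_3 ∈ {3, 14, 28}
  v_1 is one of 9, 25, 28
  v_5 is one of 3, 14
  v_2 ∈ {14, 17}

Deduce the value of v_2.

17

Among the 8 variables, 24 fits only v_4 (and all 8 values in {3, 9, 14, 17, 23, 24, 25, 28} must be used), so v_4 = 24.
The 7 still-open variables together cover exactly {3, 9, 14, 17, 23, 25, 28} — 7 values for 7 variables — and 25 appears only in v_1's list, so v_1 = 25.
The 6 still-open variables draw from only 6 values {3, 9, 14, 17, 23, 28}, so each is used; only v_8 can be 9, hence v_8 = 9.
Among the 5 still-open variables, 17 fits only v_2 (and all 5 values in {3, 14, 17, 23, 28} must be used), so v_2 = 17.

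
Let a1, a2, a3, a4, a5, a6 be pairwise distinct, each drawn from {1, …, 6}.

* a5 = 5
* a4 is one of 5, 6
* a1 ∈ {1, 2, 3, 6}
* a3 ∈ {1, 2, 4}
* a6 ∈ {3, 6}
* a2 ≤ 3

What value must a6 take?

a5 has just one choice, so a5 = 5. Eliminate 5 elsewhere: a4.
a4 must be 6 (only option left). So a1, a6 can't be 6.
So a6 = 3.

3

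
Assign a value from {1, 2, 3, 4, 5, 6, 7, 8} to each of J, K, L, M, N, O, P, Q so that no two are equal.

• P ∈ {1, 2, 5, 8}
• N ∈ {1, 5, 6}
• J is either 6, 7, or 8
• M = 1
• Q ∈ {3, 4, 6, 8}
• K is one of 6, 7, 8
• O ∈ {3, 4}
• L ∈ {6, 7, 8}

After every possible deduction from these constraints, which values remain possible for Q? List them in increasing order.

M's domain is down to {1}, so M = 1. So N, P can't be 1.
Among the 7 still-open variables, 2 fits only P (and all 7 values in {2, 3, 4, 5, 6, 7, 8} must be used), so P = 2.
The 6 still-open variables draw from only 6 values {3, 4, 5, 6, 7, 8}, so each is used; only N can be 5, hence N = 5.
J, K, L between them cover only {6, 7, 8} — a naked triple. Remove those values from Q.
No further eliminations apply; Q can still be any of 3, 4.

3, 4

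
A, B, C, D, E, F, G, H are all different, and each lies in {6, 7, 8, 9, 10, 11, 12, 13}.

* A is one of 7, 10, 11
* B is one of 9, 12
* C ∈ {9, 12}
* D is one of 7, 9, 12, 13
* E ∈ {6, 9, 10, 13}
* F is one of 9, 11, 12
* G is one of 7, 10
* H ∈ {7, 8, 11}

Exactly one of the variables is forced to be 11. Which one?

The 8 variables draw from only 8 values {6, 7, 8, 9, 10, 11, 12, 13}, so each is used; only E can be 6, hence E = 6.
The 7 still-open variables together cover exactly {7, 8, 9, 10, 11, 12, 13} — 7 values for 7 variables — and 8 appears only in H's list, so H = 8.
Among the 6 still-open variables, 13 fits only D (and all 6 values in {7, 9, 10, 11, 12, 13} must be used), so D = 13.
B and C between them cover only {9, 12} — a naked pair. Remove those values from F.
So 11 goes to F.

F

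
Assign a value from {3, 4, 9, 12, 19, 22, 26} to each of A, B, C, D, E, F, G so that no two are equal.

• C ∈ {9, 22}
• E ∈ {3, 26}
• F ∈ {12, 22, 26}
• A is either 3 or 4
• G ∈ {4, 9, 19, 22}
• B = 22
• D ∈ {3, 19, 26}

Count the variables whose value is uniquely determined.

B has just one choice, so B = 22. Strike 22 from C, F, G.
C must be 9 (only option left). Eliminate 9 elsewhere: G.
The 5 still-open variables together cover exactly {3, 4, 12, 19, 26} — 5 values for 5 variables — and 12 appears only in F's list, so F = 12.
Determined: B=22, C=9, F=12. The other variables each still have more than one consistent value. That makes 3.

3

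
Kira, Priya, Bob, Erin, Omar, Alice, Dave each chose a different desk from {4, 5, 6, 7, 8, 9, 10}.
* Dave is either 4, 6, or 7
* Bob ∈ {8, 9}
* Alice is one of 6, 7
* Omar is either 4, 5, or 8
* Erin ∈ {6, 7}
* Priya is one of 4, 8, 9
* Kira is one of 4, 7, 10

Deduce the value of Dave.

4

Among the 7 variables, 5 fits only Omar (and all 7 values in {4, 5, 6, 7, 8, 9, 10} must be used), so Omar = 5.
Among the 6 still-open variables, 10 fits only Kira (and all 6 values in {4, 6, 7, 8, 9, 10} must be used), so Kira = 10.
Erin and Alice between them cover only {6, 7} — a naked pair. Remove those values from Dave.
So Dave = 4.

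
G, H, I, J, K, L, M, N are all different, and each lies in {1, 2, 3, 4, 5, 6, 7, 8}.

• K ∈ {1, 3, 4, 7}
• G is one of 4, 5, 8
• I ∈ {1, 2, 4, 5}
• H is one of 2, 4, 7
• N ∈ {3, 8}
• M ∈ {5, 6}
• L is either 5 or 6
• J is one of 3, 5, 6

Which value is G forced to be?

L and M between them cover only {5, 6} — a naked pair. Remove those values from G, I, J.
J must be 3 (only option left). Remove 3 from K, N.
That leaves N = 8. Strike 8 from G.
So G = 4.

4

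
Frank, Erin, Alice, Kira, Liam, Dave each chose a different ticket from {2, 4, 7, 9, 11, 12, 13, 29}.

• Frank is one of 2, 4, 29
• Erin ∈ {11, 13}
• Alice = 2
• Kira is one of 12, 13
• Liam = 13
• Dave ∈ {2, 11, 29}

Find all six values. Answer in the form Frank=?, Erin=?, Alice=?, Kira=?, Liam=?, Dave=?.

Frank=4, Erin=11, Alice=2, Kira=12, Liam=13, Dave=29

Alice must be 2 (only option left). Eliminate 2 elsewhere: Frank, Dave.
That leaves Liam = 13. Eliminate 13 elsewhere: Erin, Kira.
That leaves Erin = 11. Remove 11 from Dave.
Kira's domain is down to {12}, so Kira = 12.
Dave has just one choice, so Dave = 29. Eliminate 29 elsewhere: Frank.
Frank's domain is down to {4}, so Frank = 4.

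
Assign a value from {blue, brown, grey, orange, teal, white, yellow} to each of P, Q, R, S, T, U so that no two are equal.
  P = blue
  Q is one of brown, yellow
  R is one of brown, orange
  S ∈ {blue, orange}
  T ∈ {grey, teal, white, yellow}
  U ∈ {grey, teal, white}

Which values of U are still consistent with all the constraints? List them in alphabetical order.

grey, teal, white

P has just one choice, so P = blue. Strike blue from S.
That leaves S = orange. Remove orange from R.
R has just one choice, so R = brown. Remove brown from Q.
That leaves Q = yellow. So T can't be yellow.
No further eliminations apply; U can still be any of grey, teal, white.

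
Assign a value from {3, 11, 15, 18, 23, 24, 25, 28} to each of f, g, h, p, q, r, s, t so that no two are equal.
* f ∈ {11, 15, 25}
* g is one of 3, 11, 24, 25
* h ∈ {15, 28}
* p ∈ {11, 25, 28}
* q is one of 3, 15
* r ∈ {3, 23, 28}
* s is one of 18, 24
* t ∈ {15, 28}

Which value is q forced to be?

Among the 8 variables, 18 fits only s (and all 8 values in {3, 11, 15, 18, 23, 24, 25, 28} must be used), so s = 18.
The 7 still-open variables together cover exactly {3, 11, 15, 23, 24, 25, 28} — 7 values for 7 variables — and 23 appears only in r's list, so r = 23.
The 6 still-open variables together cover exactly {3, 11, 15, 24, 25, 28} — 6 values for 6 variables — and 24 appears only in g's list, so g = 24.
Among the 5 still-open variables, 3 fits only q (and all 5 values in {3, 11, 15, 25, 28} must be used), so q = 3.

3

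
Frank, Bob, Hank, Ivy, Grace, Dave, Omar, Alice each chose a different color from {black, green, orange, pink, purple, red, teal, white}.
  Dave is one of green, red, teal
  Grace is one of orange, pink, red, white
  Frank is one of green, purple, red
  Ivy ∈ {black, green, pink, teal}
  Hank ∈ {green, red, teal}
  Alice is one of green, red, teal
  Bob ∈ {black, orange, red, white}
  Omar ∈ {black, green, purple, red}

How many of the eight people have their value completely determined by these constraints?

3

The 3 variables Hank, Dave, Alice are confined to {green, red, teal}, which locks those values in; drop them from Frank, Bob, Ivy, Grace, Omar.
That leaves Frank = purple. Eliminate purple elsewhere: Omar.
That leaves Omar = black. Remove black from Bob, Ivy.
That leaves Ivy = pink. Strike pink from Grace.
Determined: Frank=purple, Ivy=pink, Omar=black. The other people each still have more than one consistent value. That makes 3.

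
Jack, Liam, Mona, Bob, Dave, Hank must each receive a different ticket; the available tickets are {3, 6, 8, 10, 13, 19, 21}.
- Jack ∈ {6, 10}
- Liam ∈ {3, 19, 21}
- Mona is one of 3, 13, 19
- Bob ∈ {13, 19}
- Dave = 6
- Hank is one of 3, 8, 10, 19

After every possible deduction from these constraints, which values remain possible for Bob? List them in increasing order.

13, 19

Dave's domain is down to {6}, so Dave = 6. Strike 6 from Jack.
Jack's domain is down to {10}, so Jack = 10. Strike 10 from Hank.
No further eliminations apply; Bob can still be any of 13, 19.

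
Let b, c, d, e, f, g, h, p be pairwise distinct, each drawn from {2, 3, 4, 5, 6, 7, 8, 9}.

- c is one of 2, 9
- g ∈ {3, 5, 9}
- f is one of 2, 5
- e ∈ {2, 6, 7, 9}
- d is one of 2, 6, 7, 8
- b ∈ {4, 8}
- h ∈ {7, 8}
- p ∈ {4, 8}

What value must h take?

7

The 8 variables draw from only 8 values {2, 3, 4, 5, 6, 7, 8, 9}, so each is used; only g can be 3, hence g = 3.
The 7 still-open variables together cover exactly {2, 4, 5, 6, 7, 8, 9} — 7 values for 7 variables — and 5 appears only in f's list, so f = 5.
b and p between them cover only {4, 8} — a naked pair. Remove those values from d, h.
So h = 7.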